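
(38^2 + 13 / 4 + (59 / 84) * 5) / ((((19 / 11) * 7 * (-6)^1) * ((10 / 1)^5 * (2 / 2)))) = -0.00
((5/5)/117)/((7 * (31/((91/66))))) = 1/18414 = 0.00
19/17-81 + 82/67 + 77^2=6663539/1139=5850.34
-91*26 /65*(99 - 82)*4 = -12376 /5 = -2475.20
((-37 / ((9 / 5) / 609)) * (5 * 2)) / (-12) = 187775 / 18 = 10431.94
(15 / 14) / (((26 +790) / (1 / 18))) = 5 / 68544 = 0.00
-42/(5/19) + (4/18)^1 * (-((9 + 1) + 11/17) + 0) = -123904/765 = -161.97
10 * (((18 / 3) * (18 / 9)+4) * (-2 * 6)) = -1920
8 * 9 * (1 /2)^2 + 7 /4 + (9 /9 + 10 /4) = 93 /4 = 23.25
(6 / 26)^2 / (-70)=-9 / 11830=-0.00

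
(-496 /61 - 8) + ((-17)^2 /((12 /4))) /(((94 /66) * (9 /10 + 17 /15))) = 49122 /2867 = 17.13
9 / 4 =2.25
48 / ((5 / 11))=528 / 5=105.60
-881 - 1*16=-897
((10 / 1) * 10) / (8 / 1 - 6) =50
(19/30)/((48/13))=247/1440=0.17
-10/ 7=-1.43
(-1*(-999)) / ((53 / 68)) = 67932 / 53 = 1281.74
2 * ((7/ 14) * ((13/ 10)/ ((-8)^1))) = -13/ 80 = -0.16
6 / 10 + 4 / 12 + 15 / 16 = 449 / 240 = 1.87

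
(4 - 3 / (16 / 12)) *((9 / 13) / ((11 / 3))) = 189 / 572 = 0.33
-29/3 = -9.67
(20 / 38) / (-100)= -1 / 190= -0.01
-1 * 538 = -538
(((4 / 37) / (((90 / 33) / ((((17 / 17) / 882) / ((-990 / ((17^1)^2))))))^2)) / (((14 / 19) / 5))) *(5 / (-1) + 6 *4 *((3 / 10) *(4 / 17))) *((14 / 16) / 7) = -26230507 / 5875224334560000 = -0.00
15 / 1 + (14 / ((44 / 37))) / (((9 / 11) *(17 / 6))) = 1024 / 51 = 20.08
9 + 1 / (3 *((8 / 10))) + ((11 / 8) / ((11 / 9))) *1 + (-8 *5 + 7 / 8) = -343 / 12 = -28.58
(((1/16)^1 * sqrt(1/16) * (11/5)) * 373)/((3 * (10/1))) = 0.43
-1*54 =-54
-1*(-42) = 42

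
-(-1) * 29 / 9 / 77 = 29 / 693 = 0.04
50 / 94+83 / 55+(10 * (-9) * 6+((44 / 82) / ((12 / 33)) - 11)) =-116050053 / 211970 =-547.48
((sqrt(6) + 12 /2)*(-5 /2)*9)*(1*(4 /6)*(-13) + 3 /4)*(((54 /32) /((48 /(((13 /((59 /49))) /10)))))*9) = 14705145*sqrt(6) /241664 + 44115435 /120832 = 514.15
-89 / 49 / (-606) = 89 / 29694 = 0.00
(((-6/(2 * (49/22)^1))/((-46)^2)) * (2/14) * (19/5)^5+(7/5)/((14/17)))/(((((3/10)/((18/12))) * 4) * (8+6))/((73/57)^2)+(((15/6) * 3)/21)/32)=314822502481024/1322686046985625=0.24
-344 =-344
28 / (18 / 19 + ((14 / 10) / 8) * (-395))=-4256 / 10363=-0.41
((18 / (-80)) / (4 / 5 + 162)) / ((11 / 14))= -63 / 35816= -0.00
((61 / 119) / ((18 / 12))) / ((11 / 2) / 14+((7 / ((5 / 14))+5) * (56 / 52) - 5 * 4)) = 31720 / 639081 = 0.05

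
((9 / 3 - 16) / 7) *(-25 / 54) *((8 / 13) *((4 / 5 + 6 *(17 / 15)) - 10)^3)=-256 / 35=-7.31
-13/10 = -1.30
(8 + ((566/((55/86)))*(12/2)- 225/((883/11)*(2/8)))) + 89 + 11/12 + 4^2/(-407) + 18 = 116758028087/21562860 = 5414.77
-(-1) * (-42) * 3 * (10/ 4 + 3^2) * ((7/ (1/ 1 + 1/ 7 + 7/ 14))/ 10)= -3087/ 5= -617.40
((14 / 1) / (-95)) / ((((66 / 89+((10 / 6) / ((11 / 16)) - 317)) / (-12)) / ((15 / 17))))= -1480248 / 297719113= -0.00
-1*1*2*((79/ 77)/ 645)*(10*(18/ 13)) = -1896/ 43043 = -0.04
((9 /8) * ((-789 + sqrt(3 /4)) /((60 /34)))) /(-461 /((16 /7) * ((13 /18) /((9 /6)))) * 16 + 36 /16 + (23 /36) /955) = 52895349 /704585672 - 67041 * sqrt(3) /1409171344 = 0.07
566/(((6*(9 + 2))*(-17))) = -283/561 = -0.50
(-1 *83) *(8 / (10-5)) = -664 / 5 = -132.80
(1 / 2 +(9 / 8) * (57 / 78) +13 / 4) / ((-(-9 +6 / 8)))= 317 / 572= 0.55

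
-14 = -14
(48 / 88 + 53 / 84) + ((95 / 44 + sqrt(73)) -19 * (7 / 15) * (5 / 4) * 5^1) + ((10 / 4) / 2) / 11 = -8003 / 154 + sqrt(73) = -43.42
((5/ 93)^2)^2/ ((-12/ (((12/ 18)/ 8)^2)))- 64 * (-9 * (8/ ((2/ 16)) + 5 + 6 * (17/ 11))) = 64106367257892133/ 1421897260608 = 45085.09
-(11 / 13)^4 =-14641 / 28561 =-0.51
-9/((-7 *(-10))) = -9/70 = -0.13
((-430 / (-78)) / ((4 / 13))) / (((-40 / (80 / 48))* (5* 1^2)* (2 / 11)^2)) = -5203 / 1152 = -4.52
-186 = -186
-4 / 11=-0.36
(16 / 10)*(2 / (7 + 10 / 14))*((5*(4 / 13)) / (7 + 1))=28 / 351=0.08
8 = 8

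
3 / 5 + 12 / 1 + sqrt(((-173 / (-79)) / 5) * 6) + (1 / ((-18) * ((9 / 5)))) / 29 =sqrt(410010) / 395 + 295949 / 23490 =14.22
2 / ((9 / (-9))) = -2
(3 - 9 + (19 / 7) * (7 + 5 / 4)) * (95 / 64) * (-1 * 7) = -43605 / 256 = -170.33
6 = 6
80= 80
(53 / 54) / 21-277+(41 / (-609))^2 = -1848870397 / 6675858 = -276.95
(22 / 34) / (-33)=-1 / 51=-0.02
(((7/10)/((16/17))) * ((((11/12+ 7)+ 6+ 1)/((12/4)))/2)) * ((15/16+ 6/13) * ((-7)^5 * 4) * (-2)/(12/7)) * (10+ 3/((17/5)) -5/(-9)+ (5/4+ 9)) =14599459828289/3317760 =4400396.60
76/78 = 38/39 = 0.97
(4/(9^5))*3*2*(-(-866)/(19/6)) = 13856/124659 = 0.11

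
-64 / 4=-16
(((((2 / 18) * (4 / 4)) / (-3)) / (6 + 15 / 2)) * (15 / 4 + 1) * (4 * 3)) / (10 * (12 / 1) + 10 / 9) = -19 / 14715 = -0.00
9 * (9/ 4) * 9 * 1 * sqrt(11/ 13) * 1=729 * sqrt(143)/ 52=167.65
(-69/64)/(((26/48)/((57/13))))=-11799/1352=-8.73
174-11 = 163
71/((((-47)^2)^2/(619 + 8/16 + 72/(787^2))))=0.01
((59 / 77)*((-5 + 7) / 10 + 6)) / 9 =1829 / 3465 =0.53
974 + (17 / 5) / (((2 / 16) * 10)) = 24418 / 25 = 976.72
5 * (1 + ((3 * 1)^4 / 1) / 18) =55 / 2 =27.50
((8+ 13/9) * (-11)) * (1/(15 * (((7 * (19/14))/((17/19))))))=-6358/9747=-0.65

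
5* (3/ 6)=5/ 2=2.50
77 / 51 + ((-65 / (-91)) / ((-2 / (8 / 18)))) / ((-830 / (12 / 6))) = 134245 / 88893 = 1.51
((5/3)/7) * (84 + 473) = 2785/21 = 132.62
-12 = -12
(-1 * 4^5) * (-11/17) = 11264/17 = 662.59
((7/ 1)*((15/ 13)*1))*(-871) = -7035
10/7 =1.43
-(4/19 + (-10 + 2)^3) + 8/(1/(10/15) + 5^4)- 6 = 12041634/23807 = 505.80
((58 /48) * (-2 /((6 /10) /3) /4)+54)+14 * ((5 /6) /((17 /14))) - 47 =11087 /816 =13.59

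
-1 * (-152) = 152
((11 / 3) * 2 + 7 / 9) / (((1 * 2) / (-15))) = -365 / 6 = -60.83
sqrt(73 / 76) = sqrt(1387) / 38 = 0.98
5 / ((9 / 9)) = 5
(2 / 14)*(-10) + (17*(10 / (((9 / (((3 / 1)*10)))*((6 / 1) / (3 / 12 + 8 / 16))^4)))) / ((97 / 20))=-730085 / 521472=-1.40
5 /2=2.50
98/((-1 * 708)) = -49/354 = -0.14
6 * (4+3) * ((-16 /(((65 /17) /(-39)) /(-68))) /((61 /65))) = -30296448 /61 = -496663.08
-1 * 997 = -997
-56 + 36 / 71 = -3940 / 71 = -55.49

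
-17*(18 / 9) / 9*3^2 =-34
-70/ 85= -14/ 17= -0.82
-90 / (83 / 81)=-7290 / 83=-87.83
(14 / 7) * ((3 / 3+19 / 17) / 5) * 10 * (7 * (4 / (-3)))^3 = -351232 / 51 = -6886.90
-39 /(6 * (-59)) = 13 /118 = 0.11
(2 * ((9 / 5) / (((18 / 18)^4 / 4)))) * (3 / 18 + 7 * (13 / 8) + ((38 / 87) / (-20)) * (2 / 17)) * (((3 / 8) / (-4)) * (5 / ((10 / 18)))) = -55294893 / 394400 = -140.20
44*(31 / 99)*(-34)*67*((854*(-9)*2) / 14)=34461584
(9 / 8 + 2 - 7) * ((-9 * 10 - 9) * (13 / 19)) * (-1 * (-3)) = 119691 / 152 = 787.44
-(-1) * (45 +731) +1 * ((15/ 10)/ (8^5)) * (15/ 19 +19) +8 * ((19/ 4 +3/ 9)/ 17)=6178921495/ 7938048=778.39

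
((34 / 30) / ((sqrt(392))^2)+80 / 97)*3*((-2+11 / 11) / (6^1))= -472049 / 1140720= -0.41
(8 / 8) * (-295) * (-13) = 3835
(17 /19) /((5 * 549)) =0.00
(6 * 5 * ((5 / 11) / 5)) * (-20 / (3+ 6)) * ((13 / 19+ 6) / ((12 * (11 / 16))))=-101600 / 20691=-4.91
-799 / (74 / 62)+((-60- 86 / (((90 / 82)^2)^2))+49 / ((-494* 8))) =-472916952639029 / 599609790000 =-788.71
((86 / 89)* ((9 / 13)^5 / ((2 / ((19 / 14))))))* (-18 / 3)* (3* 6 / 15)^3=-31261485384 / 28914442375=-1.08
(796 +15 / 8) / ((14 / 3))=170.97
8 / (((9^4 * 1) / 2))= 16 / 6561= 0.00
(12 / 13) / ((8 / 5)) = 15 / 26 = 0.58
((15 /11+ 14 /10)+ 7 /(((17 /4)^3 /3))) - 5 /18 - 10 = -35217247 /4863870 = -7.24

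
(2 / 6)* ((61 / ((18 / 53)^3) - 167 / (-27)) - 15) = 9030089 / 17496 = 516.12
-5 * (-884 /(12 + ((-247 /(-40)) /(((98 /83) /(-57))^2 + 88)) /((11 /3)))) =3830589657065600 /10416376253661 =367.75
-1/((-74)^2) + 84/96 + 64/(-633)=5363845/6932616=0.77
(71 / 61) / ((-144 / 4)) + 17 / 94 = 15329 / 103212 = 0.15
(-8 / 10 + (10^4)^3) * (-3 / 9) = -4999999999996 / 15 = -333333333333.07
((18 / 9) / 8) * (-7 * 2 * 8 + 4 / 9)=-27.89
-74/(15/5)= -74/3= -24.67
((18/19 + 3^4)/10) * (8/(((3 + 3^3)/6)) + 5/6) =37887/1900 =19.94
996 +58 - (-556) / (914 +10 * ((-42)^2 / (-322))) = 10420968 / 9881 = 1054.65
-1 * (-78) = 78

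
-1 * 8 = -8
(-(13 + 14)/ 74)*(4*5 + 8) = -378/ 37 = -10.22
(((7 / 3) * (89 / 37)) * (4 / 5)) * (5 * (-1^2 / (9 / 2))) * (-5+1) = 19936 / 999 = 19.96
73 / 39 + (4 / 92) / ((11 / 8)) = 18781 / 9867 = 1.90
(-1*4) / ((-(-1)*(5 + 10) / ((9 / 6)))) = -2 / 5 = -0.40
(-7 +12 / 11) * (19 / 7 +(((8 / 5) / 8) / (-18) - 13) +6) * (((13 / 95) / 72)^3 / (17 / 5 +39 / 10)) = 77314627 / 3237832630771200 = 0.00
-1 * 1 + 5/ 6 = -1/ 6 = -0.17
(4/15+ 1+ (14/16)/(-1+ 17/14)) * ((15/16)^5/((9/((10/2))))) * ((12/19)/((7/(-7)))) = -27084375/19922944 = -1.36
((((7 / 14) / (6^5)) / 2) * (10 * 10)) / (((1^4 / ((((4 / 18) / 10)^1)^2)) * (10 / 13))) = 13 / 6298560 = 0.00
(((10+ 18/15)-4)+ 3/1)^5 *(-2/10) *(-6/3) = 690050502/15625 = 44163.23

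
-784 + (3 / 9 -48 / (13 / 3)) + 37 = -29552 / 39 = -757.74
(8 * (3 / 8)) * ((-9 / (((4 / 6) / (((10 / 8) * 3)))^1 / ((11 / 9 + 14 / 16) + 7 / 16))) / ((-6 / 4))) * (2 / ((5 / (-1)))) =-102.66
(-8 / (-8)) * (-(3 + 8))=-11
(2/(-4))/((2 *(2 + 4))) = -1/24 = -0.04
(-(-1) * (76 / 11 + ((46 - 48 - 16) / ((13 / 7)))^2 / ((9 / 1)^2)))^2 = 225000000 / 3455881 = 65.11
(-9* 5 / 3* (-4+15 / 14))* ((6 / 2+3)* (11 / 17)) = 20295 / 119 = 170.55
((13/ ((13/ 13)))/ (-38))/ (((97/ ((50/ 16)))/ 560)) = -11375/ 1843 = -6.17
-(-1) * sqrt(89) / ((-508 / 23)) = -23 * sqrt(89) / 508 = -0.43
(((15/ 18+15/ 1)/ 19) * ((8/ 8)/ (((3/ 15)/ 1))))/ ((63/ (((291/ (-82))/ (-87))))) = 0.00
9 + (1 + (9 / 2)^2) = 121 / 4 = 30.25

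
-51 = -51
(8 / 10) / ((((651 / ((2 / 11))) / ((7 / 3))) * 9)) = 8 / 138105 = 0.00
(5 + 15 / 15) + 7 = 13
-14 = -14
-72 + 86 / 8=-245 / 4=-61.25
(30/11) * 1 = 2.73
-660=-660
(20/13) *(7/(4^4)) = 35/832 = 0.04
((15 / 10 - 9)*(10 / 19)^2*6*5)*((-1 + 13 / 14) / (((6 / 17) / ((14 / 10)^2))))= 8925 / 361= 24.72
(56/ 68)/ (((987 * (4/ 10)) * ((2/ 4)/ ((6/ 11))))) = 20/ 8789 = 0.00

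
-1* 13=-13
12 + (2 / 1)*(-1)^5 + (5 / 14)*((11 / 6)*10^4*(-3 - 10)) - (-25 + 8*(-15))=-1784245 / 21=-84964.05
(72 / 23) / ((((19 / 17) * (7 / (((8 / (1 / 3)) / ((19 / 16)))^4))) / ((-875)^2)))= 2910880530432000000 / 56950277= 51112666764.24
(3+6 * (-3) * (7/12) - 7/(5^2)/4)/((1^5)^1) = -757/100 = -7.57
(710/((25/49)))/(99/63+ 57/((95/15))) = 24353/185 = 131.64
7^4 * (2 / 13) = 4802 / 13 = 369.38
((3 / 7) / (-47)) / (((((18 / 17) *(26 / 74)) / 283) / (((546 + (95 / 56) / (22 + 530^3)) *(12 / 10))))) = -810299225255299369 / 178289166466320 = -4544.86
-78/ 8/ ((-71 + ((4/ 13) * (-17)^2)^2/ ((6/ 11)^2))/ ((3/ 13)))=-13689/ 161264692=-0.00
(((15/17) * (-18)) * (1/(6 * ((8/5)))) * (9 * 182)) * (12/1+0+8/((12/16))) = -61425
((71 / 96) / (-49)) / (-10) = 71 / 47040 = 0.00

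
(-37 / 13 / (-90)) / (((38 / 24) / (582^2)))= 8355192 / 1235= 6765.34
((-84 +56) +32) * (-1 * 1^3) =-4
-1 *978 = -978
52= 52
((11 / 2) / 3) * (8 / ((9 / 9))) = 44 / 3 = 14.67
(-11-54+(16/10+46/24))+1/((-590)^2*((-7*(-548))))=-246298224617/4005934800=-61.48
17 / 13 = 1.31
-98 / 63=-14 / 9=-1.56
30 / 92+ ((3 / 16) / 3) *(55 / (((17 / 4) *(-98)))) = 48715 / 153272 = 0.32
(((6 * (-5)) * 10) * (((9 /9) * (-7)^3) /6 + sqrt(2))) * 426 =7305900 - 127800 * sqrt(2) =7125163.51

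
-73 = -73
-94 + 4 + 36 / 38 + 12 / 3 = -1616 / 19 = -85.05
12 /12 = 1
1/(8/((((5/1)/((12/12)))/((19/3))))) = 15/152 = 0.10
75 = 75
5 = 5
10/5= 2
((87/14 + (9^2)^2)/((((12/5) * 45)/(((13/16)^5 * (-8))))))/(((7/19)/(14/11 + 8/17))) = -35240814320387/43236458496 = -815.07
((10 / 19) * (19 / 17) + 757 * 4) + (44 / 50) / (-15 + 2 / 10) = 9524723 / 3145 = 3028.53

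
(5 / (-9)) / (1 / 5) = -25 / 9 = -2.78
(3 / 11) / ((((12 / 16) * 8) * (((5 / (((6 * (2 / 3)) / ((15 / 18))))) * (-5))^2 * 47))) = 288 / 8078125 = 0.00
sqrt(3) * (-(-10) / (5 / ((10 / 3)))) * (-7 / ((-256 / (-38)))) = -12.00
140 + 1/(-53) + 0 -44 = 5087/53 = 95.98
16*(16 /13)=256 /13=19.69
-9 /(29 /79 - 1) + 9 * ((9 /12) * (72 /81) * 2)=1311 /50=26.22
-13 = -13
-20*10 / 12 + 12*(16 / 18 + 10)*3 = 375.33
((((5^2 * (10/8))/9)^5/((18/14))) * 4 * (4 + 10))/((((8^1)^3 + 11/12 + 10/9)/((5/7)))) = 213623046875/6993291168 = 30.55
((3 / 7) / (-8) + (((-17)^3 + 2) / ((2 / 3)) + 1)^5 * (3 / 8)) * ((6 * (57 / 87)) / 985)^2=-47329307883891085275466983 / 365549732800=-129474333140289.70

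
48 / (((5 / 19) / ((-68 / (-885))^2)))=1405696 / 1305375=1.08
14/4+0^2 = 7/2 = 3.50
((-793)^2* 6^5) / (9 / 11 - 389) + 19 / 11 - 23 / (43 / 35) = -208543763906 / 16555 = -12597025.91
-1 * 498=-498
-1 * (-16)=16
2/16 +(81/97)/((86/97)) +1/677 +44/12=3308177/698664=4.74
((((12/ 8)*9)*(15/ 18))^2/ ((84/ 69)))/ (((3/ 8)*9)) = 1725/ 56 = 30.80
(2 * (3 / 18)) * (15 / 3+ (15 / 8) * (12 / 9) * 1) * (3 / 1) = 15 / 2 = 7.50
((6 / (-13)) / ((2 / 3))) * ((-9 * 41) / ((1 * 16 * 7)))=3321 / 1456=2.28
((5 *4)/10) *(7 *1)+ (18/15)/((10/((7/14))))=703/50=14.06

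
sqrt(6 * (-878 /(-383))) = 2 * sqrt(504411) /383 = 3.71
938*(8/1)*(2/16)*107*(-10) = -1003660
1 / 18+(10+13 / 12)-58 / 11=2323 / 396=5.87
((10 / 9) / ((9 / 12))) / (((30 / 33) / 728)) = 32032 / 27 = 1186.37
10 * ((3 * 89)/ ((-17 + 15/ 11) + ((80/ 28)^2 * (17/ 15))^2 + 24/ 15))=1586640825/ 42522926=37.31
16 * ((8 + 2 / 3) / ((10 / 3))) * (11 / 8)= 286 / 5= 57.20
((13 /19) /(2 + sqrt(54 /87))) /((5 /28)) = 1508 /665 - 78* sqrt(58) /665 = 1.37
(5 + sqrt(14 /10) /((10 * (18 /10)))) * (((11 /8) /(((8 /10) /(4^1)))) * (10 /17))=55 * sqrt(35) /1224 + 1375 /68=20.49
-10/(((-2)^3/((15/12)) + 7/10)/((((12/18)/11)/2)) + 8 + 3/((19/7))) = 1900/34009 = 0.06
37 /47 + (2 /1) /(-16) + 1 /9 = 0.77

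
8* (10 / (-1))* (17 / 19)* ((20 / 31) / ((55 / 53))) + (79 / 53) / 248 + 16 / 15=-1789513999 / 41206440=-43.43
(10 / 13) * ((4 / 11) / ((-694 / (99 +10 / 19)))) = -0.04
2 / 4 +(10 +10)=41 / 2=20.50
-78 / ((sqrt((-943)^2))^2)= -78 / 889249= -0.00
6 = 6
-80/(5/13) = -208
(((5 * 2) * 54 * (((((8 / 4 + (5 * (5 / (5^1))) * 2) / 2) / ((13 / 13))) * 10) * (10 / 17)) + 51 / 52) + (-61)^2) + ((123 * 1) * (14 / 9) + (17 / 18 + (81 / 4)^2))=744145193 / 31824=23383.14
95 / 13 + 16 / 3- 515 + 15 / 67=-1312079 / 2613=-502.14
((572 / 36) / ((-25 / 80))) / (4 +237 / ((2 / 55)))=-4576 / 586935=-0.01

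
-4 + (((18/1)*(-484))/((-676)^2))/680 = -155372929/38842960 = -4.00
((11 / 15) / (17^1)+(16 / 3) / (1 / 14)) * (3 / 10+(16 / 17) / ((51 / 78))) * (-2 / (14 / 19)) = -1819618163 / 5158650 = -352.73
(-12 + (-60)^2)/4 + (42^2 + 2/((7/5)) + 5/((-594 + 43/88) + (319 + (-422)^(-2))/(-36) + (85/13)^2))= 124301205359824477/46687307906407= 2662.42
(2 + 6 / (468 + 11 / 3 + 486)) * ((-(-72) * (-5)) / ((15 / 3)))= -415008 / 2873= -144.45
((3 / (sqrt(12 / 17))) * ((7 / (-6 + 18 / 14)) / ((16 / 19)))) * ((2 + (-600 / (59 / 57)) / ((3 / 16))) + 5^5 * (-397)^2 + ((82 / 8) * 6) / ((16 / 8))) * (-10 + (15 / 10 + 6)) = 541078187252995 * sqrt(51) / 498432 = 7752453992.75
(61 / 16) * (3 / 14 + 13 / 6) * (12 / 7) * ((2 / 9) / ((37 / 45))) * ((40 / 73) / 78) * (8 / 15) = 244000 / 15484833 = 0.02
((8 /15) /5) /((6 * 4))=1 /225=0.00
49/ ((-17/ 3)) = -8.65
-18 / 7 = -2.57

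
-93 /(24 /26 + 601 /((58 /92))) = -35061 /359746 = -0.10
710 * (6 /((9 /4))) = 5680 /3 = 1893.33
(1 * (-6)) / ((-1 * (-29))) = -6 / 29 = -0.21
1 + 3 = 4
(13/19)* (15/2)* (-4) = -390/19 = -20.53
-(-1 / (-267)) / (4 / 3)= -1 / 356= -0.00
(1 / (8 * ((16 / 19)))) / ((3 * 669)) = 19 / 256896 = 0.00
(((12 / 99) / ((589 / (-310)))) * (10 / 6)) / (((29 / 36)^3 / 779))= -42508800 / 268279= -158.45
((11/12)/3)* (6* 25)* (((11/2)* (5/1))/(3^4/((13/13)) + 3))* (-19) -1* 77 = -364991/1008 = -362.09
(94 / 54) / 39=47 / 1053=0.04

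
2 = 2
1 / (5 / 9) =9 / 5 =1.80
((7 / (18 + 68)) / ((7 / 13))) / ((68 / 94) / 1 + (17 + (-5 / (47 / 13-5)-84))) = -5499 / 2279645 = -0.00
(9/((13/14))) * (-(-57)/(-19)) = -378/13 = -29.08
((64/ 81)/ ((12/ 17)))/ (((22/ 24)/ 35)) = 38080/ 891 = 42.74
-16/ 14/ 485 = -8/ 3395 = -0.00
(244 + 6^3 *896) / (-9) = -193780 / 9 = -21531.11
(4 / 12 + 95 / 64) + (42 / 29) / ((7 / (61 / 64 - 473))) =-533677 / 5568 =-95.85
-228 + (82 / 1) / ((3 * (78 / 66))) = -7990 / 39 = -204.87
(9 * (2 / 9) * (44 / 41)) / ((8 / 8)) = 88 / 41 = 2.15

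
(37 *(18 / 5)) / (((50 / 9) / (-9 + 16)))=20979 / 125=167.83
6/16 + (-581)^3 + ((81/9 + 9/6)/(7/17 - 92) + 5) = -814302429191/4152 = -196122935.74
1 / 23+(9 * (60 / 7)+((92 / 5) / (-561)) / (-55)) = 1917190237 / 24838275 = 77.19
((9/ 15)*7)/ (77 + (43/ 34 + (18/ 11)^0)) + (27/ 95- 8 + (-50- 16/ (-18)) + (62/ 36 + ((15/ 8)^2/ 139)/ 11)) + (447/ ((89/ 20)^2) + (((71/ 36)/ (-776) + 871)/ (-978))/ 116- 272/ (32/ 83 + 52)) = -5226844189089478579940903/ 138729799454474063404800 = -37.68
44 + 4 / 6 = 134 / 3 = 44.67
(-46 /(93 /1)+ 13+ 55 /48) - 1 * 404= -193613 /496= -390.35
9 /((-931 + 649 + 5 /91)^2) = 74529 /658281649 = 0.00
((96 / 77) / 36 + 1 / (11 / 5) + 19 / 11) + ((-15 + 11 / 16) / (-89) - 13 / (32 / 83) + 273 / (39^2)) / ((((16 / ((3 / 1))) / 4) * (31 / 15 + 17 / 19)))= -180080974897 / 28873388544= -6.24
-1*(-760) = 760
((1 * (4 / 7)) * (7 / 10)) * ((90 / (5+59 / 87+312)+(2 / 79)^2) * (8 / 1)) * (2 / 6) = 391820656 / 1293665685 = 0.30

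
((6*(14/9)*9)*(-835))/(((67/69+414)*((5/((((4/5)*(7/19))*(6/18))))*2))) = -4517016/2720135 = -1.66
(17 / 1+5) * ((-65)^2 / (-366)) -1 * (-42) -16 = -41717 / 183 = -227.96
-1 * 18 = -18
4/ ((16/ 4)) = 1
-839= -839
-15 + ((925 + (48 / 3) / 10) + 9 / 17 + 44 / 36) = 698714 / 765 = 913.35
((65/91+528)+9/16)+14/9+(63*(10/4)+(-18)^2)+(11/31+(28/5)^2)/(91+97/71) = 864674767637/853851600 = 1012.68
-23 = -23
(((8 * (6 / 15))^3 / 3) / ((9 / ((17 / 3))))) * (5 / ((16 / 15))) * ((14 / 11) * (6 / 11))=121856 / 5445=22.38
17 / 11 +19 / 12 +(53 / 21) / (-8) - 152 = -149.19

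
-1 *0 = 0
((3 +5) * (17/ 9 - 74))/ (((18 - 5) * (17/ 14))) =-72688/ 1989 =-36.54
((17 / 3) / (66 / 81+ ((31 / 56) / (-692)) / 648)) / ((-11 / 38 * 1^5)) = -24.02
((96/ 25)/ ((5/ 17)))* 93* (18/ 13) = 2731968/ 1625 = 1681.21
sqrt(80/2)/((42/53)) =53 * sqrt(10)/21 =7.98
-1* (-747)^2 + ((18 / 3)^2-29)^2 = -557960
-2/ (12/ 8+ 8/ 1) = -4/ 19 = -0.21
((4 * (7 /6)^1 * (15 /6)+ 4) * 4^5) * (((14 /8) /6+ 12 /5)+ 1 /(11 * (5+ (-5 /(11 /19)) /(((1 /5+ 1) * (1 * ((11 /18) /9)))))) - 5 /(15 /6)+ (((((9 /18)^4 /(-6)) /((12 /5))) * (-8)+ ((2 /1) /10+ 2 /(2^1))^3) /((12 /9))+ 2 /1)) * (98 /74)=46133554096 /541125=85254.89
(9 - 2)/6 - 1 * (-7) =49/6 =8.17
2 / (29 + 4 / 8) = 4 / 59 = 0.07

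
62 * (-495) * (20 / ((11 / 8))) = -446400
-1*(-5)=5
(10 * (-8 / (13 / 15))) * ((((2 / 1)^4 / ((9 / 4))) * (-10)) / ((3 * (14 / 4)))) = 512000 / 819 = 625.15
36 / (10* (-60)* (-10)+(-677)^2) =36 / 464329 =0.00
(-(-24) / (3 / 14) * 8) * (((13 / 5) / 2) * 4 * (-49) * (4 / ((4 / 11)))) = -12556544 / 5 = -2511308.80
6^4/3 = 432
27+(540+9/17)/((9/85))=5132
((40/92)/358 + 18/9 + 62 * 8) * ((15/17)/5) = 6150813/69989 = 87.88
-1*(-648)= 648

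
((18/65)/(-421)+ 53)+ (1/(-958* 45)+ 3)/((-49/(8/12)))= 918389057842/17341665705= 52.96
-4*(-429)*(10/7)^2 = 171600/49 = 3502.04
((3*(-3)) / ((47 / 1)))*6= -54 / 47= -1.15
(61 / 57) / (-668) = -0.00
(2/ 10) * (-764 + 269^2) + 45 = 71822/ 5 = 14364.40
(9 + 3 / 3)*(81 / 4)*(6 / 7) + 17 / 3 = 3764 / 21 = 179.24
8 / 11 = 0.73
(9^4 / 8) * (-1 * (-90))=295245 / 4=73811.25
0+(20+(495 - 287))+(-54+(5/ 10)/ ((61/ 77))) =21305/ 122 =174.63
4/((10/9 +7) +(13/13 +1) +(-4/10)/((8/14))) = 360/847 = 0.43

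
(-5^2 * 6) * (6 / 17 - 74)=187800 / 17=11047.06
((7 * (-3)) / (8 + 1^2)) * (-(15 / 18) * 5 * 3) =175 / 6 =29.17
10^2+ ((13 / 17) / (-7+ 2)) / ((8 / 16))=99.69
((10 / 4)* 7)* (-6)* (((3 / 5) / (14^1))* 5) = -45 / 2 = -22.50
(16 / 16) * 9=9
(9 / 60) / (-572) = -3 / 11440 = -0.00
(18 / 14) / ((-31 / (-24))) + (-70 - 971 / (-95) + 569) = 10518112 / 20615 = 510.22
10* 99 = 990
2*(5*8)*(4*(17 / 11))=5440 / 11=494.55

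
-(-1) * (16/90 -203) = -9127/45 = -202.82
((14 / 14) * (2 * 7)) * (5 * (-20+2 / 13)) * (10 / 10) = -18060 / 13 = -1389.23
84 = 84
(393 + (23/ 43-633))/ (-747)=10297/ 32121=0.32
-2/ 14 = -1/ 7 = -0.14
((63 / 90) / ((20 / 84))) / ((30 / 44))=539 / 125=4.31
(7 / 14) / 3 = 1 / 6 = 0.17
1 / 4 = 0.25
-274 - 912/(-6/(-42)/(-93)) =593438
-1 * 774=-774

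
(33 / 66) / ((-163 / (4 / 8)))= -1 / 652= -0.00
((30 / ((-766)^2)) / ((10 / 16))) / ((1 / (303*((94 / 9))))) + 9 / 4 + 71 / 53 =119681241 / 31098068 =3.85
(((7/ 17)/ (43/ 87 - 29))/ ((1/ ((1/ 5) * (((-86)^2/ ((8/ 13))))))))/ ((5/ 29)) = -201.38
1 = 1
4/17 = 0.24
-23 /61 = -0.38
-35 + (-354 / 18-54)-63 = -515 / 3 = -171.67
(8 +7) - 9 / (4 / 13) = -57 / 4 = -14.25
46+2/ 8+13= 237/ 4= 59.25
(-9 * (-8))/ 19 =72/ 19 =3.79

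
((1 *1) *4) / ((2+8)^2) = 1 / 25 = 0.04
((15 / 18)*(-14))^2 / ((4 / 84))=8575 / 3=2858.33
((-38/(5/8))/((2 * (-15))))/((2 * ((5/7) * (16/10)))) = 133/150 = 0.89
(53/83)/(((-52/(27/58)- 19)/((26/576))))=-2067/9373024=-0.00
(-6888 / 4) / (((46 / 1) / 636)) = -547596 / 23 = -23808.52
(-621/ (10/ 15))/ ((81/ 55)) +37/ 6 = -1879/ 3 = -626.33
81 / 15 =27 / 5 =5.40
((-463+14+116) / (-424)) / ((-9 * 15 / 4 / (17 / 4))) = -629 / 6360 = -0.10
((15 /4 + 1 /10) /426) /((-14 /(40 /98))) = -11 /41748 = -0.00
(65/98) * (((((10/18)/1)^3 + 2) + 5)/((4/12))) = 169910/11907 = 14.27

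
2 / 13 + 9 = 119 / 13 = 9.15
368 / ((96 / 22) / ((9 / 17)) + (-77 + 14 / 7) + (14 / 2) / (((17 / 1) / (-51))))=-759 / 181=-4.19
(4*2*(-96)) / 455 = -768 / 455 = -1.69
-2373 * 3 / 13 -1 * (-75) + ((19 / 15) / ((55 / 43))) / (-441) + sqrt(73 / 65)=-2235351421 / 4729725 + sqrt(4745) / 65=-471.56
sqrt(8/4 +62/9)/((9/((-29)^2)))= 3364* sqrt(5)/27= 278.60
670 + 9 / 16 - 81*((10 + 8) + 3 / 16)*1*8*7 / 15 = -386347 / 80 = -4829.34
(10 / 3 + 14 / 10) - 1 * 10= -79 / 15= -5.27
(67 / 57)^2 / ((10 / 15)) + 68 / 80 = 63301 / 21660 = 2.92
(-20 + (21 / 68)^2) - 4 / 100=-2305599 / 115600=-19.94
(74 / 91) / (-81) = -74 / 7371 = -0.01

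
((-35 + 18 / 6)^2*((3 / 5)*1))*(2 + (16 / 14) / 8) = 9216 / 7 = 1316.57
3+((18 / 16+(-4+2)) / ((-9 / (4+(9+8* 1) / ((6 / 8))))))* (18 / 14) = 6.33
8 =8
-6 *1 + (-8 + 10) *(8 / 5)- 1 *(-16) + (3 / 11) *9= 861 / 55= 15.65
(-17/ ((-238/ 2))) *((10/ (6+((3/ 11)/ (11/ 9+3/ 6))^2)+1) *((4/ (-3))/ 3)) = -3726824/ 22068963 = -0.17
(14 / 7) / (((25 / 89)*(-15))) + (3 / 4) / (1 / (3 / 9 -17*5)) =-63.97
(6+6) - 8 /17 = 196 /17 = 11.53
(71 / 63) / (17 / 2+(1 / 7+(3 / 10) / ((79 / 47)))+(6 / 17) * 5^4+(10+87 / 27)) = 476765 / 102644168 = 0.00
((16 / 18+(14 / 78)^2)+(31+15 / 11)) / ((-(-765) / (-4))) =-742516 / 4266405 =-0.17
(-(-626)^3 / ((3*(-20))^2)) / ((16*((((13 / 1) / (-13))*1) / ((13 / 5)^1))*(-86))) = 398635861 / 3096000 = 128.76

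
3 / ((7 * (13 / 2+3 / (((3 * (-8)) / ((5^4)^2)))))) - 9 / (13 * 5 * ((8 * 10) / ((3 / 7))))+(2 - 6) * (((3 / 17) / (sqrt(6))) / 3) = -2 * sqrt(6) / 51 - 3556757 / 4738952400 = -0.10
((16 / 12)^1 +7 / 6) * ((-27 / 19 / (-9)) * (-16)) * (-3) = 360 / 19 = 18.95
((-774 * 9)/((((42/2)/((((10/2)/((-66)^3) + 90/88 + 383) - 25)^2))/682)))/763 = -14201610715783294117/371594904912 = -38217990.96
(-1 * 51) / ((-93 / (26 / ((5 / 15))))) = 42.77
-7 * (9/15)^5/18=-189/6250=-0.03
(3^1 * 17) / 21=17 / 7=2.43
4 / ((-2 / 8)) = -16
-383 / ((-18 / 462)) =29491 / 3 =9830.33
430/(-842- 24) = -215/433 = -0.50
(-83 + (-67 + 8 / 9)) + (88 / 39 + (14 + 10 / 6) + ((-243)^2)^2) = 407953759568 / 117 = 3486784269.81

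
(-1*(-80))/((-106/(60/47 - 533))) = 999640/2491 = 401.30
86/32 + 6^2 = 619/16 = 38.69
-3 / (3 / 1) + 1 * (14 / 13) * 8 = 7.62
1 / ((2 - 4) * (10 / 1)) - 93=-1861 / 20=-93.05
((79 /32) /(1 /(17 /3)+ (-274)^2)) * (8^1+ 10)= 12087 /20420720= 0.00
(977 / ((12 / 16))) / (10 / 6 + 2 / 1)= 3908 / 11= 355.27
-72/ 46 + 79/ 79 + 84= 1919/ 23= 83.43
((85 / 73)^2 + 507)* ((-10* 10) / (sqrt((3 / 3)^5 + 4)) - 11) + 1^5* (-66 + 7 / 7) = -28391.28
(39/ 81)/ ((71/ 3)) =13/ 639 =0.02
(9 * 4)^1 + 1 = 37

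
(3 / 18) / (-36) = -1 / 216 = -0.00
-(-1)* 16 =16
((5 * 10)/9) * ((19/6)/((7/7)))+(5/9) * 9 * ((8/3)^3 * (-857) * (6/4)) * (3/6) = -1644965/27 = -60924.63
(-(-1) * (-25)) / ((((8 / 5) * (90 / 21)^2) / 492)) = -10045 / 24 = -418.54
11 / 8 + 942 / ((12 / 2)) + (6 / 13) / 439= 7230817 / 45656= 158.38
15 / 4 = 3.75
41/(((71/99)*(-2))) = -4059/142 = -28.58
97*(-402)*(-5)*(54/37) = 10528380/37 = 284550.81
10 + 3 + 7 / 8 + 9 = 183 / 8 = 22.88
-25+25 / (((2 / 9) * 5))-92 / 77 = -569 / 154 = -3.69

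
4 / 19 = 0.21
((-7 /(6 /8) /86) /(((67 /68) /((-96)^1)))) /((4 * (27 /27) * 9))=7616 /25929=0.29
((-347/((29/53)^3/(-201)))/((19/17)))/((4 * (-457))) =-176523310023/847078748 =-208.39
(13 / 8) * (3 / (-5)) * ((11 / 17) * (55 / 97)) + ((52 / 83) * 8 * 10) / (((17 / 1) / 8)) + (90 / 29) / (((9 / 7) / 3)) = 967511047 / 31753144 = 30.47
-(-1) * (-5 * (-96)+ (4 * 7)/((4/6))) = 522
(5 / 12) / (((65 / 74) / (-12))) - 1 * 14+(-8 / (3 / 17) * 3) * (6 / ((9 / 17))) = -60880 / 39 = -1561.03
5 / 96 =0.05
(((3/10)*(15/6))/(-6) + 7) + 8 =119/8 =14.88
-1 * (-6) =6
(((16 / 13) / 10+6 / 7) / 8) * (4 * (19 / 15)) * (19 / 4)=80503 / 27300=2.95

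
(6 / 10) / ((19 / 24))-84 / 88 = -411 / 2090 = -0.20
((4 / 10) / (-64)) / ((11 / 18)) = -9 / 880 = -0.01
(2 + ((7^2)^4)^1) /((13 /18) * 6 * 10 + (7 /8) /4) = 553421088 /4181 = 132365.72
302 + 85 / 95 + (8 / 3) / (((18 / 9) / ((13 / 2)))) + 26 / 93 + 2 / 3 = 184067 / 589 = 312.51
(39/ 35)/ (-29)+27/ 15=1788/ 1015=1.76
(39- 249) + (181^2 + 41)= 32592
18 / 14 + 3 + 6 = 72 / 7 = 10.29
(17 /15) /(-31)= -17 /465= -0.04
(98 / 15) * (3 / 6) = 49 / 15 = 3.27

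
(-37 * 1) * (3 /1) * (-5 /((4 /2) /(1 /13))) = 555 /26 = 21.35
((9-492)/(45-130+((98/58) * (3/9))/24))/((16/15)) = 1890945/354862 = 5.33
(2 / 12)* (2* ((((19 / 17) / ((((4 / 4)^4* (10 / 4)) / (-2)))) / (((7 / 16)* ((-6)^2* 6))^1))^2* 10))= 46208 / 154850535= 0.00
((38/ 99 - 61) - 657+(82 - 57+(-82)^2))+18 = 598889/ 99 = 6049.38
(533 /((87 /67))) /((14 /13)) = 381.15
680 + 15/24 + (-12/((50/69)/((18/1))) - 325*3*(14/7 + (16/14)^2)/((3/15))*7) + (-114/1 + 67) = -157480237/1400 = -112485.88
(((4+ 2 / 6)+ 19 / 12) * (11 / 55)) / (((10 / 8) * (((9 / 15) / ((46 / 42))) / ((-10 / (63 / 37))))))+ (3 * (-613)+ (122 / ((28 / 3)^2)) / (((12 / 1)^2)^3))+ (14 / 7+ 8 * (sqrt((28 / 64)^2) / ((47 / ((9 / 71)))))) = -343565955647143 / 185998934016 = -1847.14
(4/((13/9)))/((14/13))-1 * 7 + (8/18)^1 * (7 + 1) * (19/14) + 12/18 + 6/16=725/504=1.44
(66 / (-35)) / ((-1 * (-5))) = -0.38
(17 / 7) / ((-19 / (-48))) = 6.14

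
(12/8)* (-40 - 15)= -165/2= -82.50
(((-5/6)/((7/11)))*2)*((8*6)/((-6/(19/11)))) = 760/21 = 36.19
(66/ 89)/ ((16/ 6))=99/ 356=0.28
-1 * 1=-1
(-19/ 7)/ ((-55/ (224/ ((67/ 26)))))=15808/ 3685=4.29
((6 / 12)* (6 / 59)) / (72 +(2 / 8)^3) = 192 / 271931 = 0.00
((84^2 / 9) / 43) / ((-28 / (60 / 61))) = -0.64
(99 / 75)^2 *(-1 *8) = -8712 / 625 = -13.94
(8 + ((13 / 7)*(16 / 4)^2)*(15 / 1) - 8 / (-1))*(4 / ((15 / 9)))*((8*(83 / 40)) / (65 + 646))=1073024 / 41475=25.87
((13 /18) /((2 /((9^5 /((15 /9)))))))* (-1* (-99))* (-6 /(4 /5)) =-75996063 /8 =-9499507.88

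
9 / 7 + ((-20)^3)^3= -3583999999991 / 7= -511999999998.71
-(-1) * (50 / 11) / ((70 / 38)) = 190 / 77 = 2.47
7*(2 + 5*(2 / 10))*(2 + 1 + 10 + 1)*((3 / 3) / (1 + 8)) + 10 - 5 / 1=113 / 3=37.67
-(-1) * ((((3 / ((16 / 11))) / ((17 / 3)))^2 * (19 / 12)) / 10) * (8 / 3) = 20691 / 369920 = 0.06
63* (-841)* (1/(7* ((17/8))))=-60552/17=-3561.88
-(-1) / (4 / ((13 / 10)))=13 / 40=0.32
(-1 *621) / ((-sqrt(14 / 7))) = 621 *sqrt(2) / 2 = 439.11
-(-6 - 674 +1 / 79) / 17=53719 / 1343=40.00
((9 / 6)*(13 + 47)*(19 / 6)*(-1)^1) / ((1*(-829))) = 285 / 829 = 0.34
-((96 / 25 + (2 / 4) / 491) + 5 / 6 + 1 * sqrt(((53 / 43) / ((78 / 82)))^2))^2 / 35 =-15103407644230084 / 14831230042321875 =-1.02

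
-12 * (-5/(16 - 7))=20/3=6.67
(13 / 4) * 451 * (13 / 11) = 6929 / 4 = 1732.25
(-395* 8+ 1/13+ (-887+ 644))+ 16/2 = -44134/13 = -3394.92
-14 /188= -7 /94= -0.07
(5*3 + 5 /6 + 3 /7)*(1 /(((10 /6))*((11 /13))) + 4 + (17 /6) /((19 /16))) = 15191969 /131670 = 115.38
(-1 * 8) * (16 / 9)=-128 / 9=-14.22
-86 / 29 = -2.97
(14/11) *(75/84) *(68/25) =34/11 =3.09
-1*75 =-75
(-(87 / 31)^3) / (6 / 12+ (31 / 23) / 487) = -14751784206 / 335536033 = -43.96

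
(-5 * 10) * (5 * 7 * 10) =-17500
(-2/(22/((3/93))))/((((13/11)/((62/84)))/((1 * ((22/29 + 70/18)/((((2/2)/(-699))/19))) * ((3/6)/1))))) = 5369951/95004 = 56.52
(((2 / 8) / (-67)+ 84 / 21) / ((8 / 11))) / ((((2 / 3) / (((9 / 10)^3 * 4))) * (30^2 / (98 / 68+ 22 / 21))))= 14249763 / 214400000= 0.07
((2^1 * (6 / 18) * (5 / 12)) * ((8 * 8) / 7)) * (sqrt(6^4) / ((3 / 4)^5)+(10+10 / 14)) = 4911520 / 11907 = 412.49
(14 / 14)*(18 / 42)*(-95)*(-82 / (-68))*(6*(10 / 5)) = -70110 / 119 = -589.16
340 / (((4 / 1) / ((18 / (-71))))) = -1530 / 71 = -21.55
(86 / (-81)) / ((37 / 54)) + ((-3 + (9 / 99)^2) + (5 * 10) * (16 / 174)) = 21974 / 389499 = 0.06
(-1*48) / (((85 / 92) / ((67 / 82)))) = -147936 / 3485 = -42.45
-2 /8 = -1 /4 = -0.25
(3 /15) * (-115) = -23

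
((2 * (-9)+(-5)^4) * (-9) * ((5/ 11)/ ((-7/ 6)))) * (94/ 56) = 3851415/ 1078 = 3572.74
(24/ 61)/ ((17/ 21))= 504/ 1037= 0.49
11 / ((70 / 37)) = 407 / 70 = 5.81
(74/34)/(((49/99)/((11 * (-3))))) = -120879/833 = -145.11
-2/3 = -0.67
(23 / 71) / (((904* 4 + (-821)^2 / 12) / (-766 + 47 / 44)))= -0.00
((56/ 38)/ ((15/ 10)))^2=3136/ 3249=0.97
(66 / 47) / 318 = 11 / 2491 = 0.00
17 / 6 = 2.83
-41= -41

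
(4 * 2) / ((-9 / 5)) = -40 / 9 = -4.44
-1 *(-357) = 357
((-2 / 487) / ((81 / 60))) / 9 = -40 / 118341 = -0.00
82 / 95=0.86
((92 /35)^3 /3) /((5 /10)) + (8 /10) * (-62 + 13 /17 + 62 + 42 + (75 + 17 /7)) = 236729492 /2186625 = 108.26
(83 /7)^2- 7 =133.59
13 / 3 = 4.33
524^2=274576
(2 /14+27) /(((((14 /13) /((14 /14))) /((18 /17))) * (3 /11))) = 81510 /833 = 97.85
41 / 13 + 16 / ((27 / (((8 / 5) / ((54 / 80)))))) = 43201 / 9477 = 4.56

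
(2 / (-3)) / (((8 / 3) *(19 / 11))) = -11 / 76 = -0.14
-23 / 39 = -0.59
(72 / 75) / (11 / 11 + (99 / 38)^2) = 34656 / 281125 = 0.12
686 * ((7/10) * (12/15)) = 9604/25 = 384.16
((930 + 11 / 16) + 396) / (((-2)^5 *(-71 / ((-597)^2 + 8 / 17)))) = 128613565147 / 617984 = 208117.95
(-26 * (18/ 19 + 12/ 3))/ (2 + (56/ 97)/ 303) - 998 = -45673760/ 42997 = -1062.25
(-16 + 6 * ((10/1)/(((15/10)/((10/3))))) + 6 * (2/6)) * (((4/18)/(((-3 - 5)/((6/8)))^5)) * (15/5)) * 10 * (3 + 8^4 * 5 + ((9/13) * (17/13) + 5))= -83674333125/708837376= -118.04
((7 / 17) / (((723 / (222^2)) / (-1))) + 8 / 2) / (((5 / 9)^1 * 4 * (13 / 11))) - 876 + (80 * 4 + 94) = -125473458 / 266305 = -471.16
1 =1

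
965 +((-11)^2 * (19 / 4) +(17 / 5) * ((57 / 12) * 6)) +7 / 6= 98269 / 60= 1637.82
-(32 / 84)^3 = -512 / 9261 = -0.06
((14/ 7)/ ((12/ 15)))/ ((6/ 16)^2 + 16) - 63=-64919/ 1033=-62.85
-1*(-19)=19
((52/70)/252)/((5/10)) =13/2205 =0.01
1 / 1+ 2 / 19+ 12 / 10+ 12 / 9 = 1037 / 285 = 3.64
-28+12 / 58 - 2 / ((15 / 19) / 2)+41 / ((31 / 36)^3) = 406277206 / 12959085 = 31.35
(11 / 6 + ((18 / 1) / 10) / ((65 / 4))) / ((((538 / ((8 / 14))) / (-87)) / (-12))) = 1319268 / 611975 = 2.16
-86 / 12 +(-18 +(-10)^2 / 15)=-37 / 2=-18.50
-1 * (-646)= 646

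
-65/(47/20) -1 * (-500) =22200/47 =472.34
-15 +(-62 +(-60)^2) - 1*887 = 2636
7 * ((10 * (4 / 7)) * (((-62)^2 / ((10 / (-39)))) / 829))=-599664 / 829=-723.36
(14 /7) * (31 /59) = 62 /59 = 1.05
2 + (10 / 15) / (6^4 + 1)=7784 / 3891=2.00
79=79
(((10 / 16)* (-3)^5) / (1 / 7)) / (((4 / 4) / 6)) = -25515 / 4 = -6378.75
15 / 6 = 5 / 2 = 2.50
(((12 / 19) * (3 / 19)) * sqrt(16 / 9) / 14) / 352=3 / 111188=0.00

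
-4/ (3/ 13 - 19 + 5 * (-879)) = 52/ 57379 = 0.00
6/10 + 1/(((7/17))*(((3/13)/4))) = 4483/105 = 42.70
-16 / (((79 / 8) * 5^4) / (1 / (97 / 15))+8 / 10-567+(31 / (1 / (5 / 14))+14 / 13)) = -174720 / 429782881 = -0.00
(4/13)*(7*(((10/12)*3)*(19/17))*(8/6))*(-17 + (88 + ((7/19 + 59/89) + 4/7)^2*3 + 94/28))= 153311058340/232821953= 658.49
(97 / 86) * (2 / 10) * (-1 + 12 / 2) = 97 / 86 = 1.13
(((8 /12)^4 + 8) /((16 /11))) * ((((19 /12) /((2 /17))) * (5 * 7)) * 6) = 10321465 /648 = 15928.19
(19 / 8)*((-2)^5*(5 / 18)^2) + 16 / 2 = 173 / 81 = 2.14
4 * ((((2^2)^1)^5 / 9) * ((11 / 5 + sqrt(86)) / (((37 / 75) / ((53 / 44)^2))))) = 3595520 / 1221 + 17977600 * sqrt(86) / 13431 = 15357.61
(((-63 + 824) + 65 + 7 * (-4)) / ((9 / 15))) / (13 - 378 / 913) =1214290 / 11491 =105.67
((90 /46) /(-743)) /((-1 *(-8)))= -45 /136712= -0.00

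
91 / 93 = 0.98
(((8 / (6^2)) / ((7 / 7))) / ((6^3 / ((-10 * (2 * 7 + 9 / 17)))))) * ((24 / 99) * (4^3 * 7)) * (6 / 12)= -1106560 / 136323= -8.12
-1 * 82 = -82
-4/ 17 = -0.24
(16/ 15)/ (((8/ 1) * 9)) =2/ 135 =0.01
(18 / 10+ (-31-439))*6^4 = -3033936 / 5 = -606787.20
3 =3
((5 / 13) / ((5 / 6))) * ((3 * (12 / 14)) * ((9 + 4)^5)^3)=425236649655523212 / 7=60748092807931887.43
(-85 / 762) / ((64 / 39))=-1105 / 16256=-0.07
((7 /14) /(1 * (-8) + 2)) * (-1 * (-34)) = -17 /6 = -2.83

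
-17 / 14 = -1.21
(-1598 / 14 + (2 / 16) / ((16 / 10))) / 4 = -51101 / 1792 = -28.52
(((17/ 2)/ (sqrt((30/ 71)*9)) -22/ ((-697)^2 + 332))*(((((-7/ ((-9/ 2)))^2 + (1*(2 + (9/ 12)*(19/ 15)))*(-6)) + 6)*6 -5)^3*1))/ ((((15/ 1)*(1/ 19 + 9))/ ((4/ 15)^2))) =919191720820736/ 173582439762234375 -177571127885824*sqrt(2130)/ 16067786484375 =-510.04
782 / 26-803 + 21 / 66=-772.60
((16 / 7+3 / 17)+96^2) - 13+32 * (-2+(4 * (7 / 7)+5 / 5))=1106874 / 119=9301.46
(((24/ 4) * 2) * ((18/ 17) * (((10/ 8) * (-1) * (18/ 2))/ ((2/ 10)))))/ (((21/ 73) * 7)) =-354.92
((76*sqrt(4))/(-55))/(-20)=38/275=0.14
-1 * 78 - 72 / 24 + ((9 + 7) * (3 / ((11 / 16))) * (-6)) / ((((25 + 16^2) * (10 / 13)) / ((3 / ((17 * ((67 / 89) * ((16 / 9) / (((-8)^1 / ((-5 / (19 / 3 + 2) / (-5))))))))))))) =-225193689 / 3520649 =-63.96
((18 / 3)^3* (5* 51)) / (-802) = -27540 / 401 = -68.68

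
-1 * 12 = -12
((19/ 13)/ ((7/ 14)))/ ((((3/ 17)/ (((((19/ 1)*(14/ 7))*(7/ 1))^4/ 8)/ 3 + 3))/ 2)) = 808535474692/ 117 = 6910559612.75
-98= -98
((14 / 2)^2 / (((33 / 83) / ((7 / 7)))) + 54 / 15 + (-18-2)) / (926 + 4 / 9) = 52887 / 458590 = 0.12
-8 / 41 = -0.20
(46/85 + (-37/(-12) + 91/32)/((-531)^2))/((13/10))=1245188141/2991042288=0.42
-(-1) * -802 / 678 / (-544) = 401 / 184416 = 0.00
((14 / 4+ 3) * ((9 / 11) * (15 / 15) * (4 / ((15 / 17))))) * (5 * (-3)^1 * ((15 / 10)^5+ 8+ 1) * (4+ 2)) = -3168477 / 88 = -36005.42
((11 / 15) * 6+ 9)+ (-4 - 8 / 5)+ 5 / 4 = 181 / 20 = 9.05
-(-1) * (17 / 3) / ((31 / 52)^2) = 45968 / 2883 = 15.94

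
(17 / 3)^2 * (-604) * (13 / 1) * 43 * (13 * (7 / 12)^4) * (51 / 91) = -142242586031 / 15552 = -9146256.82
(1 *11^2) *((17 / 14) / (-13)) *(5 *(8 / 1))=-41140 / 91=-452.09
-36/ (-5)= 36/ 5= 7.20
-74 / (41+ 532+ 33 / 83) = -3071 / 23796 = -0.13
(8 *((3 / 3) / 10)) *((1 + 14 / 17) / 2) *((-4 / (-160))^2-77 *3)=-11457569 / 68000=-168.49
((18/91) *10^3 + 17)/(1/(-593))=-11591371/91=-127377.70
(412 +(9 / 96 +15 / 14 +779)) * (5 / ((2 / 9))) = 12017025 / 448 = 26823.72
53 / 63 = 0.84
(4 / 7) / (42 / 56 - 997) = -16 / 27895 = -0.00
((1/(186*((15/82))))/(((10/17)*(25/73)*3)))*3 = 50881/348750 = 0.15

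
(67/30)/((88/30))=67/88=0.76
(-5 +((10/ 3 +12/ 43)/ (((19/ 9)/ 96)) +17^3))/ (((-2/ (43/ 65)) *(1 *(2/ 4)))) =-4144044/ 1235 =-3355.50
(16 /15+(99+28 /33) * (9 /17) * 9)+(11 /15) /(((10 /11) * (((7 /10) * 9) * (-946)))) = 7246394149 /15197490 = 476.82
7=7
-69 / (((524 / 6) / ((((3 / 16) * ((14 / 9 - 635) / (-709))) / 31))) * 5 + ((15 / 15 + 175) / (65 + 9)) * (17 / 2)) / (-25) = 4851551 / 142078486900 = 0.00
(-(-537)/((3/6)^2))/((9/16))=11456/3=3818.67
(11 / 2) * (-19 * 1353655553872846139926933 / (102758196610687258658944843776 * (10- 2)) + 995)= 8997507412317765608752367276297563 / 1644131145770996138543117500416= 5472.50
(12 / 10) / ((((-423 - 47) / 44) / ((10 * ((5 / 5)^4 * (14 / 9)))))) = -1232 / 705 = -1.75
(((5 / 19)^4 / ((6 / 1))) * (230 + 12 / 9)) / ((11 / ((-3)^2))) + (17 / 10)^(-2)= 0.50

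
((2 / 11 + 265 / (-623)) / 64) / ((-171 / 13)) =21697 / 74999232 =0.00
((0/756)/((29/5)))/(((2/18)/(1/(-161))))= 0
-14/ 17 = -0.82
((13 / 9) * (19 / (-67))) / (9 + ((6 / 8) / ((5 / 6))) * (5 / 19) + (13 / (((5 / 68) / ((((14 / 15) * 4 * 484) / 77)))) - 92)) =-234650 / 2329290309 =-0.00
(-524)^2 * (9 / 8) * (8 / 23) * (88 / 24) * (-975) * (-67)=591910347600 / 23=25735232504.35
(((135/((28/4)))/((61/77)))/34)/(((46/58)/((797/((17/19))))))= 652133295/810934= 804.18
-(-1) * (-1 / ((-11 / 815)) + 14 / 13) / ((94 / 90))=483705 / 6721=71.97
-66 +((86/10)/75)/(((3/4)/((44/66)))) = -222406/3375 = -65.90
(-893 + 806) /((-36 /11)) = 319 /12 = 26.58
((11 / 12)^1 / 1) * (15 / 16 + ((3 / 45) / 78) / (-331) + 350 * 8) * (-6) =-95455277687 / 6196320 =-15405.16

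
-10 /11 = -0.91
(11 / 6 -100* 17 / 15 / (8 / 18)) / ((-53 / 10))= 7595 / 159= 47.77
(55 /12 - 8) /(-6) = 0.57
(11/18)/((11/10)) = 5/9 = 0.56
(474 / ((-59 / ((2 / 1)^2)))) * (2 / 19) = -3792 / 1121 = -3.38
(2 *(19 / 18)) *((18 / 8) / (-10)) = -19 / 40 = -0.48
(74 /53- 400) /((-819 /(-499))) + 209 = -69991 /2067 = -33.86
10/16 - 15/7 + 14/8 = 13/56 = 0.23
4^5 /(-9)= -1024 /9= -113.78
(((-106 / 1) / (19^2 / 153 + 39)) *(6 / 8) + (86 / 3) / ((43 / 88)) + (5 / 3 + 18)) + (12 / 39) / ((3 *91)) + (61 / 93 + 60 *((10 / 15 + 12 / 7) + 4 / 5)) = 17764732191 / 66304784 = 267.93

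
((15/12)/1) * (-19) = -95/4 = -23.75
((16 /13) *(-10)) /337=-0.04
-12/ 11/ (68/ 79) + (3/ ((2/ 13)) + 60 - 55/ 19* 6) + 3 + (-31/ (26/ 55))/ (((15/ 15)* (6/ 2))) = 5820538/ 138567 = 42.01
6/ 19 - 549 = -10425/ 19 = -548.68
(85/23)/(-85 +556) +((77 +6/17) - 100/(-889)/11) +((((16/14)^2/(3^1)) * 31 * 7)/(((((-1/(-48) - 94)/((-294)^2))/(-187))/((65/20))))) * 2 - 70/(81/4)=1782075341376916108196/16872729715611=105618674.12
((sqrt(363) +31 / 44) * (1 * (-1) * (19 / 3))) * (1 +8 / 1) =-627 * sqrt(3)- 1767 / 44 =-1126.15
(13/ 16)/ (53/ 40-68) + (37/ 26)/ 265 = -0.01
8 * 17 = 136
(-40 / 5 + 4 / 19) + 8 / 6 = -368 / 57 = -6.46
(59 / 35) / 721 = 59 / 25235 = 0.00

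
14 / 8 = 7 / 4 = 1.75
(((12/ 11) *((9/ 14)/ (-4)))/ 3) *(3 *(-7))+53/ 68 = 1501/ 748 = 2.01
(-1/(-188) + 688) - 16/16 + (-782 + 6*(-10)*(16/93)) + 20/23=-14000587/134044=-104.45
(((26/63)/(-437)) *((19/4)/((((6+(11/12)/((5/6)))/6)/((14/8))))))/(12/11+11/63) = -15015/2864282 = -0.01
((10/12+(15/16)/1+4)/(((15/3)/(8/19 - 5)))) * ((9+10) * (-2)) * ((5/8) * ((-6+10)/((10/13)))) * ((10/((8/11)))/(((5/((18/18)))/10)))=1148719/64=17948.73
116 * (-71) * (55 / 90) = -45298 / 9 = -5033.11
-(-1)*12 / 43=12 / 43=0.28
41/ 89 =0.46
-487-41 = -528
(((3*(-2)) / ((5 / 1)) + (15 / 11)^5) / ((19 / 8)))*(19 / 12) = 1887046 / 805255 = 2.34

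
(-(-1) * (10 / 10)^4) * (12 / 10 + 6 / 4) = 27 / 10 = 2.70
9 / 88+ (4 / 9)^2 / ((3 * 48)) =0.10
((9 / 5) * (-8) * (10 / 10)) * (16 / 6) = -192 / 5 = -38.40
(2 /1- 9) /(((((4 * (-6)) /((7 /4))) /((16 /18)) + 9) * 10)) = 49 /450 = 0.11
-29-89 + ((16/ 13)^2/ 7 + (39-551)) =-745034/ 1183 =-629.78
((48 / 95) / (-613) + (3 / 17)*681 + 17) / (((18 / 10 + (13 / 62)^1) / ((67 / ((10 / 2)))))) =564126509416 / 616766885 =914.65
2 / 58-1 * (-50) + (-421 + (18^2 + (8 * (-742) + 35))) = -172491 / 29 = -5947.97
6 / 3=2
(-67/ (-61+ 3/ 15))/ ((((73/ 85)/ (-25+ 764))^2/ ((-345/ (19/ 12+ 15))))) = -1368081231913125/ 80595796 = -16974597.93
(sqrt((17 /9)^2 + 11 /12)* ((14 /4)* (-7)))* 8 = -98* sqrt(1453) /9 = -415.07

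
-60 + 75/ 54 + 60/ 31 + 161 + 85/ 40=237595/ 2232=106.45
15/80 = 0.19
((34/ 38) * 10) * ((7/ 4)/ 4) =595/ 152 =3.91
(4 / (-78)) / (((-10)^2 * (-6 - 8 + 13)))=0.00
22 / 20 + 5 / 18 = 62 / 45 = 1.38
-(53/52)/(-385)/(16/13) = 53/24640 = 0.00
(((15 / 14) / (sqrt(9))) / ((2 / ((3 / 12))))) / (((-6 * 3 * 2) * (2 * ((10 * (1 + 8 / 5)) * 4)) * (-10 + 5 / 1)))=1 / 838656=0.00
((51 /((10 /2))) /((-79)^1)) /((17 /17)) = -51 /395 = -0.13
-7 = -7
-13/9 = -1.44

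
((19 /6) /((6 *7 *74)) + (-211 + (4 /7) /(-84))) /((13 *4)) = -27543851 /6787872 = -4.06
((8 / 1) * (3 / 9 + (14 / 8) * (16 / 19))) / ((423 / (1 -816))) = -671560 / 24111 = -27.85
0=0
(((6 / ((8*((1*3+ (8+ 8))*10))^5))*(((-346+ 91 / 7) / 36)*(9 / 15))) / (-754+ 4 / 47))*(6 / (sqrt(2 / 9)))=140859*sqrt(2) / 2875001797541888000000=0.00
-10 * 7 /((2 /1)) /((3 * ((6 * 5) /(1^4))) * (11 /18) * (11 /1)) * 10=-70 /121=-0.58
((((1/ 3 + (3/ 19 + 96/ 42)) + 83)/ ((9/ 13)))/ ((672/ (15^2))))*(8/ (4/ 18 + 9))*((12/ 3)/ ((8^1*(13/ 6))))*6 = 7700625/ 154546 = 49.83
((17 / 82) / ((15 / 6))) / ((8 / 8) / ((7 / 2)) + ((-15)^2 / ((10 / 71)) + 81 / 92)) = 10948 / 211055905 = 0.00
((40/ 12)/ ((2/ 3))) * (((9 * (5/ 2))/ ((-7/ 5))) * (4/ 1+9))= -14625/ 14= -1044.64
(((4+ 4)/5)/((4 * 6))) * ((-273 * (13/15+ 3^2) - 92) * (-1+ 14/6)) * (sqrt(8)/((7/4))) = -445696 * sqrt(2)/1575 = -400.20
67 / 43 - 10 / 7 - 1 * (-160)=48199 / 301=160.13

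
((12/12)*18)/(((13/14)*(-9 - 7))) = -63/52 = -1.21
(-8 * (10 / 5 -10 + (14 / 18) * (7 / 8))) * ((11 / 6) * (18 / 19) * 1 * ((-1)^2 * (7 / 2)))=40579 / 114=355.96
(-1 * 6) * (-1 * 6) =36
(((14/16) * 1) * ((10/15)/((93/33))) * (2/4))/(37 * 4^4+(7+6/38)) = 1463/133997376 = 0.00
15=15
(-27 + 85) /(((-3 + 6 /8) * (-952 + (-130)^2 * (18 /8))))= -232 /333657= -0.00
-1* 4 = -4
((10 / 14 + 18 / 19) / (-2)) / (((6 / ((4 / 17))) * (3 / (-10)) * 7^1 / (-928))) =-120640 / 8379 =-14.40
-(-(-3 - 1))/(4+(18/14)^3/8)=-10976/11705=-0.94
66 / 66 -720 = -719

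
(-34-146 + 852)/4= 168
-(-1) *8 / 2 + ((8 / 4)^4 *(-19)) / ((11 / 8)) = -217.09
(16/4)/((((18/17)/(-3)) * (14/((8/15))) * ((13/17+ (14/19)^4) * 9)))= -301302152/6654439575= -0.05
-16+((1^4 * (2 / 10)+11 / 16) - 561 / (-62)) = -15039 / 2480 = -6.06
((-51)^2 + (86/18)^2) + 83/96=6803201/2592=2624.69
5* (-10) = -50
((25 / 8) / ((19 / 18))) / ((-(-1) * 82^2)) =225 / 511024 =0.00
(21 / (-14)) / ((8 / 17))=-51 / 16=-3.19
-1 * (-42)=42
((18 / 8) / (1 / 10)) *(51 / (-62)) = -2295 / 124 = -18.51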